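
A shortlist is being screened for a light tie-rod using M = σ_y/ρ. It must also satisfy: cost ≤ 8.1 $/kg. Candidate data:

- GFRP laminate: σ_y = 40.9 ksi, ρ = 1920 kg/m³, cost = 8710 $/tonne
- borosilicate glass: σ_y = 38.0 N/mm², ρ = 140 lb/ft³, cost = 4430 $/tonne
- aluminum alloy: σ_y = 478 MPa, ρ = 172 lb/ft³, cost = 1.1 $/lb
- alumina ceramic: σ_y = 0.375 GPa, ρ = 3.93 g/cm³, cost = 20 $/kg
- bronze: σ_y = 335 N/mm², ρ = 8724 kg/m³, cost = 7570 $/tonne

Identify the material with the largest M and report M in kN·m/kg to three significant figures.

Screen on constraints: cost ≤ 8.1 $/kg. Survivors: borosilicate glass, aluminum alloy, bronze.
Normalizing units and computing the index:
  borosilicate glass: σ_y = 38.00 MPa, ρ = 2243 kg/m³
  aluminum alloy: σ_y = 478.0 MPa, ρ = 2755 kg/m³
  bronze: σ_y = 335.0 MPa, ρ = 8724 kg/m³
  aluminum alloy: M = 173 kN·m/kg
  bronze: M = 38.4 kN·m/kg
  borosilicate glass: M = 16.9 kN·m/kg
The maximum is for aluminum alloy.

aluminum alloy, M = 173 kN·m/kg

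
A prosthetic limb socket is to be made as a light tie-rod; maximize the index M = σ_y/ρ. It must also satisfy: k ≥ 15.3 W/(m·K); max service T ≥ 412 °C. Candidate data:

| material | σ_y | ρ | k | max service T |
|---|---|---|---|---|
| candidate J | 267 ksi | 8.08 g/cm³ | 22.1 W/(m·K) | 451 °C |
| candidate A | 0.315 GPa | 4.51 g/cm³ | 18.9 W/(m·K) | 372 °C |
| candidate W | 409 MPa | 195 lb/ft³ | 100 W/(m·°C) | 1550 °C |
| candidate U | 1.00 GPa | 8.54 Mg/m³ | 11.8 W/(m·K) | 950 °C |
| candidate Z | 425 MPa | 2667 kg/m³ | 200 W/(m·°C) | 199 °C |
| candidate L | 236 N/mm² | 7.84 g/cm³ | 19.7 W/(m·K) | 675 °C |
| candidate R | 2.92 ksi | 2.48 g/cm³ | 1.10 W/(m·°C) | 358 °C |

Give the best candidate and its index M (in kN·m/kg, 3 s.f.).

Screen on constraints: k ≥ 15.3 W/(m·K); max service T ≥ 412 °C. Survivors: candidate J, candidate W, candidate L.
In SI units:
  candidate J: σ_y = 1841 MPa, ρ = 8080 kg/m³
  candidate W: σ_y = 409.0 MPa, ρ = 3124 kg/m³
  candidate L: σ_y = 236.0 MPa, ρ = 7840 kg/m³
  candidate J: M = 228 kN·m/kg
  candidate W: M = 131 kN·m/kg
  candidate L: M = 30.1 kN·m/kg
Highest index: candidate J.

candidate J, M = 228 kN·m/kg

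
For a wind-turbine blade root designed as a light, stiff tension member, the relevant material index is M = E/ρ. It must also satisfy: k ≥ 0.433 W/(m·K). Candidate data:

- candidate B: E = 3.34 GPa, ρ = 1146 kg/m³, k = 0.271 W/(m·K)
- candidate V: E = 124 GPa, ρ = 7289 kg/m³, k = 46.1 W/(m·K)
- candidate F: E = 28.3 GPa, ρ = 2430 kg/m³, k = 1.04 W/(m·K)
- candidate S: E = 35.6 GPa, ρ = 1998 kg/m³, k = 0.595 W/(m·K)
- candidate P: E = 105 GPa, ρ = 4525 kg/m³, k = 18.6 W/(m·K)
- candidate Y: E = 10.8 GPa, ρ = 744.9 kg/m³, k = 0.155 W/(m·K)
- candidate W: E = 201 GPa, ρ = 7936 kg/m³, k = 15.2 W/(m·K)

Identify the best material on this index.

candidate W

Screen on constraints: k ≥ 0.433 W/(m·K). Survivors: candidate V, candidate F, candidate S, candidate P, candidate W.
Evaluate M for each candidate:
  candidate W: M = 25.3 MN·m/kg
  candidate P: M = 23.2 MN·m/kg
  candidate S: M = 17.8 MN·m/kg
  candidate V: M = 17.0 MN·m/kg
  candidate F: M = 11.6 MN·m/kg
Highest index: candidate W.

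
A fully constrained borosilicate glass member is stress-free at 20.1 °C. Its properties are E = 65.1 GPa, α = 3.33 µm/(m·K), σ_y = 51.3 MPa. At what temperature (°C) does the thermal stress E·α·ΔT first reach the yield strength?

257 °C

E·α·ΔT = 51.30 MPa ⇒ ΔT = 51.30 / (65.10×10³ × 3.33×10⁻⁶) = 236.6 K.
T = 20.1 + 236.6 = 256.7 °C.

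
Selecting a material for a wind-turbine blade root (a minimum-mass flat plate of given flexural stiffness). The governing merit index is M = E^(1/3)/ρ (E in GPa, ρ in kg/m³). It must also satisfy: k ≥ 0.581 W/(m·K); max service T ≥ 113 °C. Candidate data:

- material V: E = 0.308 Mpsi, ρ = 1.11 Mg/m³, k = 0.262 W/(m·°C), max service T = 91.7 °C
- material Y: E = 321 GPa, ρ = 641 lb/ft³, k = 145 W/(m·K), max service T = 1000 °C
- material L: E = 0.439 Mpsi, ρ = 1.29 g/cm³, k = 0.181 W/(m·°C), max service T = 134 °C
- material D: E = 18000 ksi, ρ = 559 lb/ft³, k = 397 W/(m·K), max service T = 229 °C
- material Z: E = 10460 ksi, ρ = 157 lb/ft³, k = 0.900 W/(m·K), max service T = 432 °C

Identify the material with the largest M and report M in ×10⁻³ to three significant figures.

material Z, M = 1.66×10⁻³

Screen on constraints: k ≥ 0.581 W/(m·K); max service T ≥ 113 °C. Survivors: material Y, material D, material Z.
Convert each candidate to consistent units, then evaluate M:
  material Y: E = 321.0 GPa, ρ = 10270 kg/m³
  material D: E = 124.1 GPa, ρ = 8954 kg/m³
  material Z: E = 72.12 GPa, ρ = 2515 kg/m³
  material Z: M = 1.66×10⁻³
  material Y: M = 0.667×10⁻³
  material D: M = 0.557×10⁻³
Highest index: material Z.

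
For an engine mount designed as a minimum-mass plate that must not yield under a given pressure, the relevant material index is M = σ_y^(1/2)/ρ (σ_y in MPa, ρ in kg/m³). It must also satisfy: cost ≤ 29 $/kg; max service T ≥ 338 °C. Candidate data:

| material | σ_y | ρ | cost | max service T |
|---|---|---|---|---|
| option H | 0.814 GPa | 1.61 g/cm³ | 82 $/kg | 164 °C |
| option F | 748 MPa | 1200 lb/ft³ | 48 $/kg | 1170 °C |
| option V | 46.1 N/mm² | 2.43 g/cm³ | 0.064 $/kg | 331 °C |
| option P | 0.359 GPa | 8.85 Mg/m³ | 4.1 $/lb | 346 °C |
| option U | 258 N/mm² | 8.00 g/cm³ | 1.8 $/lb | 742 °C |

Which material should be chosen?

Screen on constraints: cost ≤ 29 $/kg; max service T ≥ 338 °C. Survivors: option P, option U.
In SI units:
  option P: σ_y = 359.0 MPa, ρ = 8850 kg/m³
  option U: σ_y = 258.0 MPa, ρ = 8000 kg/m³
  option P: M = 2.14×10⁻³
  option U: M = 2.01×10⁻³
Highest index: option P.

option P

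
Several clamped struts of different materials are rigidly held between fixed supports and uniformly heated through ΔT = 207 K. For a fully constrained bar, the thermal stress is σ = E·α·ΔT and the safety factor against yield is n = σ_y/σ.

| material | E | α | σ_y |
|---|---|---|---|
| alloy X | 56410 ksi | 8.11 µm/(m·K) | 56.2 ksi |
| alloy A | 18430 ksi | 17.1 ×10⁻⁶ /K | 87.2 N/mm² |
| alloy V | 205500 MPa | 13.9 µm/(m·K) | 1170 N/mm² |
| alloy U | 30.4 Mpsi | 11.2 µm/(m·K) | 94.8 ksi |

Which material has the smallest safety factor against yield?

In consistent units (E in GPa, α in ×10⁻⁶/K, σ_y in MPa):
  alloy X: E = 388.9, α = 8.11, σ_y = 387.5 → σ = 653 MPa, n = 0.593
  alloy A: E = 127.1, α = 17.1, σ_y = 87.20 → σ = 450 MPa, n = 0.194
  alloy V: E = 205.5, α = 13.9, σ_y = 1170 → σ = 591 MPa, n = 1.98
  alloy U: E = 209.6, α = 11.2, σ_y = 653.6 → σ = 486 MPa, n = 1.35
Alloy A has the lowest safety factor, n = 0.194.

alloy A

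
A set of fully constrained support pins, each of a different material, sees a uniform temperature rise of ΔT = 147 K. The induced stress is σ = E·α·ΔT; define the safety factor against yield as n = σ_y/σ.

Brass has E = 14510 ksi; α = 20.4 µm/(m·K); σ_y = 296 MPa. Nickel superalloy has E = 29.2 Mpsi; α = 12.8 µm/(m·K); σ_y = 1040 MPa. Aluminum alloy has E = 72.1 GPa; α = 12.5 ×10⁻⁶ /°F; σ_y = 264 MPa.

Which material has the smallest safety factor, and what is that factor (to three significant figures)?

brass, n = 0.987

Converting E to GPa, α to ×10⁻⁶/K, σ_y to MPa, then σ and n for each:
  brass: E = 100.0, α = 20.4, σ_y = 296.0 → σ = 300 MPa, n = 0.987
  nickel superalloy: E = 201.3, α = 12.8, σ_y = 1040 → σ = 379 MPa, n = 2.75
  aluminum alloy: E = 72.10, α = 22.5, σ_y = 264.0 → σ = 238 MPa, n = 1.11
Brass has the lowest safety factor, n = 0.987.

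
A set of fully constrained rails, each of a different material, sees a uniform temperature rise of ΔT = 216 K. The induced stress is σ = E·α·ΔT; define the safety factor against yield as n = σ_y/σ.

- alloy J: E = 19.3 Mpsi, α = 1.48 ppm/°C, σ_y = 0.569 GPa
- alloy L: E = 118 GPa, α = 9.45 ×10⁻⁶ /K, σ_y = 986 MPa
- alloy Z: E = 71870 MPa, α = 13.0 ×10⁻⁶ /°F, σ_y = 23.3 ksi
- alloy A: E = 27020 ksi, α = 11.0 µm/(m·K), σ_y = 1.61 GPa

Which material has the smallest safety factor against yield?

Converting E to GPa, α to ×10⁻⁶/K, σ_y to MPa, then σ and n for each:
  alloy J: E = 133.1, α = 1.48, σ_y = 569.0 → σ = 42.5 MPa, n = 13.4
  alloy L: E = 118.0, α = 9.45, σ_y = 986.0 → σ = 241 MPa, n = 4.09
  alloy Z: E = 71.87, α = 23.4, σ_y = 160.6 → σ = 363 MPa, n = 0.442
  alloy A: E = 186.3, α = 11.0, σ_y = 1610 → σ = 443 MPa, n = 3.64
The minimum is alloy Z at n = 0.442.

alloy Z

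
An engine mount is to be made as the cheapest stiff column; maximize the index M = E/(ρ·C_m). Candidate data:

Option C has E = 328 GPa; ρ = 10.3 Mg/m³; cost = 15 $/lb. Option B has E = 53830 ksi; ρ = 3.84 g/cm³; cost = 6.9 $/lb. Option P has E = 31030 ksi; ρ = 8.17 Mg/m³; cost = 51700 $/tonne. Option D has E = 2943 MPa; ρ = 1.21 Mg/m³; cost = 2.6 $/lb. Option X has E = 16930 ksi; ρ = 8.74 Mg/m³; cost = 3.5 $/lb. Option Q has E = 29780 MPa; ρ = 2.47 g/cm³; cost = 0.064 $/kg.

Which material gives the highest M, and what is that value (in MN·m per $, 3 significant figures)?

option Q, M = 188 MN·m per $

Normalizing units and computing the index:
  option C: E = 328.0 GPa, ρ = 10300 kg/m³, cost = 33.07 $/kg
  option B: E = 371.1 GPa, ρ = 3840 kg/m³, cost = 15.21 $/kg
  option P: E = 213.9 GPa, ρ = 8170 kg/m³, cost = 51.70 $/kg
  option D: E = 2.943 GPa, ρ = 1210 kg/m³, cost = 5.732 $/kg
  option X: E = 116.7 GPa, ρ = 8740 kg/m³, cost = 7.716 $/kg
  option Q: E = 29.78 GPa, ρ = 2470 kg/m³, cost = 0.06400 $/kg
  option Q: M = 188 MN·m per $
  option B: M = 6.35 MN·m per $
  option X: M = 1.73 MN·m per $
  option C: M = 0.963 MN·m per $
  option P: M = 0.507 MN·m per $
  option D: M = 0.424 MN·m per $
The maximum is for option Q.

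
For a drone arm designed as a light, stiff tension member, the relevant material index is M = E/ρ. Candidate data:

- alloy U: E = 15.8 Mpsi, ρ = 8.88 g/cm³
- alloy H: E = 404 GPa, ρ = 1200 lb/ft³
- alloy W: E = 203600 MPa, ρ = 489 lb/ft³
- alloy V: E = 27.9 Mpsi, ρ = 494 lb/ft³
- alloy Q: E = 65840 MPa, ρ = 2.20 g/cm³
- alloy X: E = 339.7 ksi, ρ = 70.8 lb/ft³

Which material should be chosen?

Normalizing units and computing the index:
  alloy U: E = 108.9 GPa, ρ = 8880 kg/m³
  alloy H: E = 404.0 GPa, ρ = 19220 kg/m³
  alloy W: E = 203.6 GPa, ρ = 7833 kg/m³
  alloy V: E = 192.4 GPa, ρ = 7913 kg/m³
  alloy Q: E = 65.84 GPa, ρ = 2200 kg/m³
  alloy X: E = 2.342 GPa, ρ = 1134 kg/m³
  alloy Q: M = 29.9 MN·m/kg
  alloy W: M = 26.0 MN·m/kg
  alloy V: M = 24.3 MN·m/kg
  alloy H: M = 21.0 MN·m/kg
  alloy U: M = 12.3 MN·m/kg
  alloy X: M = 2.07 MN·m/kg
The maximum is for alloy Q.

alloy Q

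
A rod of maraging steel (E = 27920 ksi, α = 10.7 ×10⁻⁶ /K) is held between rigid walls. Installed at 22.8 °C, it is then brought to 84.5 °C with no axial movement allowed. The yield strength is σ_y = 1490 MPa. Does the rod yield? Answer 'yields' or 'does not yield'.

does not yield

E = 27920 ksi = 192.5 GPa.
ΔT = 61.70 K. Constrained thermal stress σ = E·α·ΔT = 192.5×10³ MPa × 10.7×10⁻⁶ × 61.70 = 127 MPa (compressive).
Compare to σ_y = 1490 MPa: σ < σ_y, so it does not yield.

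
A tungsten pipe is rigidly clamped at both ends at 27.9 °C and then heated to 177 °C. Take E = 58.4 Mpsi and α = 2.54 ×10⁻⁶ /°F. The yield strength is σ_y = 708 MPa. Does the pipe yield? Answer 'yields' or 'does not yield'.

E = 58.4 Mpsi = 402.7 GPa.
α = 2.54×10⁻⁶/°F × 9/5 = 4.57×10⁻⁶/K.
ΔT = 149.1 K. Constrained thermal stress σ = E·α·ΔT = 402.7×10³ MPa × 4.57×10⁻⁶ × 149.1 = 274 MPa (compressive).
Compare to σ_y = 708 MPa: σ < σ_y, so it does not yield.

does not yield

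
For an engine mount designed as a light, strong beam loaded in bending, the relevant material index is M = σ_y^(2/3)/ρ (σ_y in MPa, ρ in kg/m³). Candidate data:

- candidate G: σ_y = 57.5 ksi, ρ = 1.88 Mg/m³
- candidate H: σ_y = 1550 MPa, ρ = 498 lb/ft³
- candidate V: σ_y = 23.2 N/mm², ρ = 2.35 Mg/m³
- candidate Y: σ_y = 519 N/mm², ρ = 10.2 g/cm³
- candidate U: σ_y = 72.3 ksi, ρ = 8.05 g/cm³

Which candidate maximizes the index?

Convert each candidate to consistent units, then evaluate M:
  candidate G: σ_y = 396.4 MPa, ρ = 1880 kg/m³
  candidate H: σ_y = 1550 MPa, ρ = 7977 kg/m³
  candidate V: σ_y = 23.20 MPa, ρ = 2350 kg/m³
  candidate Y: σ_y = 519.0 MPa, ρ = 10200 kg/m³
  candidate U: σ_y = 498.5 MPa, ρ = 8050 kg/m³
  candidate G: M = 28.7×10⁻³
  candidate H: M = 16.8×10⁻³
  candidate U: M = 7.81×10⁻³
  candidate Y: M = 6.33×10⁻³
  candidate V: M = 3.46×10⁻³
The maximum is for candidate G.

candidate G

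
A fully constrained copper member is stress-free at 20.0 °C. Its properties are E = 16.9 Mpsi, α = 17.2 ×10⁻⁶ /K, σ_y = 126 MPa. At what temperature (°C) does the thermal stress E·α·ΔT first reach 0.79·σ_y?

E = 16.9 Mpsi = 116.5 GPa.
E·α·ΔT = 99.54 MPa ⇒ ΔT = 99.54 / (116.5×10³ × 17.2×10⁻⁶) = 49.67 K.
T = 20.0 + 49.67 = 69.67 °C.

69.7 °C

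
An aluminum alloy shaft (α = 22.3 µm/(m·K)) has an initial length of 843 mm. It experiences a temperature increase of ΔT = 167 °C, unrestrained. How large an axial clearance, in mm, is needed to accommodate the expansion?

3.14 mm

ΔL = α·L₀·ΔT = 22.3×10⁻⁶ × 843 mm × 167.0 K = 3.14 mm.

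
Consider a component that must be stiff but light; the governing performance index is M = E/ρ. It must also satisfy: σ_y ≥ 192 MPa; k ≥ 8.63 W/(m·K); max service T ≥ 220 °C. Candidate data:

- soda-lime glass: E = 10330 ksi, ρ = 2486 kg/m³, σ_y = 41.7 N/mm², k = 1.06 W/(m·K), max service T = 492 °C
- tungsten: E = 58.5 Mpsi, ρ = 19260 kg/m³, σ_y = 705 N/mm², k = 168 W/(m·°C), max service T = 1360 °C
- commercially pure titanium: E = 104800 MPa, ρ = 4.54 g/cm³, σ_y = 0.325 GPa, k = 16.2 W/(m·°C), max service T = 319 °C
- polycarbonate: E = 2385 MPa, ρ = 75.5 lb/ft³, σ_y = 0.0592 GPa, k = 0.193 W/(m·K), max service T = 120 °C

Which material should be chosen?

Screen on constraints: σ_y ≥ 192 MPa; k ≥ 8.63 W/(m·K); max service T ≥ 220 °C. Survivors: tungsten, commercially pure titanium.
After converting to SI:
  tungsten: E = 403.3 GPa, ρ = 19260 kg/m³
  commercially pure titanium: E = 104.8 GPa, ρ = 4540 kg/m³
  commercially pure titanium: M = 23.1 MN·m/kg
  tungsten: M = 20.9 MN·m/kg
The maximum is for commercially pure titanium.

commercially pure titanium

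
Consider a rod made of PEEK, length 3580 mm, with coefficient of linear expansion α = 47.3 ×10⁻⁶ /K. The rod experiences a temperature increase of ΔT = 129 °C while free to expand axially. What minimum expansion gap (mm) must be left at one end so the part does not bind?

ΔL = α·L₀·ΔT = 47.3×10⁻⁶ × 3580 mm × 129.0 K = 21.8 mm.

21.8 mm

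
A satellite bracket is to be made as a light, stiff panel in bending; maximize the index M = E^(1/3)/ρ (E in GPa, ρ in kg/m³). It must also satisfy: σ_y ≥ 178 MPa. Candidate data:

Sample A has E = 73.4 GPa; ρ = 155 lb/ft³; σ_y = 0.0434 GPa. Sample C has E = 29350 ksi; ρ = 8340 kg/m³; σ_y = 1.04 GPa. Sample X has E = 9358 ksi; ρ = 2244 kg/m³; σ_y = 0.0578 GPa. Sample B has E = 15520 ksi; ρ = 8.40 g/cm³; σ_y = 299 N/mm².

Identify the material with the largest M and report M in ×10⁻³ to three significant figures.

sample C, M = 0.704×10⁻³

Screen on constraints: σ_y ≥ 178 MPa. Survivors: sample C, sample B.
Normalizing units and computing the index:
  sample C: E = 202.4 GPa, ρ = 8340 kg/m³
  sample B: E = 107.0 GPa, ρ = 8400 kg/m³
  sample C: M = 0.704×10⁻³
  sample B: M = 0.565×10⁻³
Sample C has the largest M.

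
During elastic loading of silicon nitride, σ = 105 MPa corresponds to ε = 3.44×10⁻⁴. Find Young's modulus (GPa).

E = σ/ε = 105 MPa / 3.44×10⁻⁴ = 305200 MPa = 305 GPa.

305 GPa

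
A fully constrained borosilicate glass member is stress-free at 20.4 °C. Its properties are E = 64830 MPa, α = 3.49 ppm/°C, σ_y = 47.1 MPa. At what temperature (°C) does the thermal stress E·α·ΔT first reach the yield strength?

E = 64830 MPa = 64.83 GPa.
E·α·ΔT = 47.10 MPa ⇒ ΔT = 47.10 / (64.83×10³ × 3.49×10⁻⁶) = 208.2 K.
T = 20.4 + 208.2 = 228.6 °C.

229 °C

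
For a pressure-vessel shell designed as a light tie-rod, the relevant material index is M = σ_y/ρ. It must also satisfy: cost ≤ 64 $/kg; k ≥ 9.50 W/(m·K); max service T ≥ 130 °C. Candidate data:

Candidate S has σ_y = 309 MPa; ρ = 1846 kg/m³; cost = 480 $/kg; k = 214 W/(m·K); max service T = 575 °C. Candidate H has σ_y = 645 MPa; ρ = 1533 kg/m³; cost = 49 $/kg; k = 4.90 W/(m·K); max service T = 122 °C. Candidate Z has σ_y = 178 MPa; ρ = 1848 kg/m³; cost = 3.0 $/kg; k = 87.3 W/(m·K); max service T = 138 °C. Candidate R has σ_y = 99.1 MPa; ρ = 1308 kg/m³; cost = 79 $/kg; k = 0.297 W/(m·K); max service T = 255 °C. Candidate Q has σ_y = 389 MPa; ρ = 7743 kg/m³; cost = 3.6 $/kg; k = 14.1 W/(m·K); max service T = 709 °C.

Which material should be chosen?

candidate Z

Screen on constraints: cost ≤ 64 $/kg; k ≥ 9.50 W/(m·K); max service T ≥ 130 °C. Survivors: candidate Z, candidate Q.
Evaluate M for each candidate:
  candidate Z: M = 96.3 kN·m/kg
  candidate Q: M = 50.2 kN·m/kg
Highest index: candidate Z.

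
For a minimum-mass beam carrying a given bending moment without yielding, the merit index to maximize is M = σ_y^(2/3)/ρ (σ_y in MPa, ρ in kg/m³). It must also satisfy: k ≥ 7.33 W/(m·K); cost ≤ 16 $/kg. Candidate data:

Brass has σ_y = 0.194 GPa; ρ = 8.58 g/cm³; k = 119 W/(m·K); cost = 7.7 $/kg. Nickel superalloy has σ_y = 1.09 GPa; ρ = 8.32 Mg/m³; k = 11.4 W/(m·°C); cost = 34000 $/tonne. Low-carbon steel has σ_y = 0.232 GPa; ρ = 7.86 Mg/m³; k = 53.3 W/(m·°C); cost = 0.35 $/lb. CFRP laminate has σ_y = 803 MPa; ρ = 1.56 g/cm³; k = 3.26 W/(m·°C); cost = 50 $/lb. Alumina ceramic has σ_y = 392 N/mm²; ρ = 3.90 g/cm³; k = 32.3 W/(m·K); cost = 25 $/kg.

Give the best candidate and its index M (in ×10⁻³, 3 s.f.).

Screen on constraints: k ≥ 7.33 W/(m·K); cost ≤ 16 $/kg. Survivors: brass, low-carbon steel.
Normalizing units and computing the index:
  brass: σ_y = 194.0 MPa, ρ = 8580 kg/m³
  low-carbon steel: σ_y = 232.0 MPa, ρ = 7860 kg/m³
  low-carbon steel: M = 4.80×10⁻³
  brass: M = 3.91×10⁻³
Highest index: low-carbon steel.

low-carbon steel, M = 4.80×10⁻³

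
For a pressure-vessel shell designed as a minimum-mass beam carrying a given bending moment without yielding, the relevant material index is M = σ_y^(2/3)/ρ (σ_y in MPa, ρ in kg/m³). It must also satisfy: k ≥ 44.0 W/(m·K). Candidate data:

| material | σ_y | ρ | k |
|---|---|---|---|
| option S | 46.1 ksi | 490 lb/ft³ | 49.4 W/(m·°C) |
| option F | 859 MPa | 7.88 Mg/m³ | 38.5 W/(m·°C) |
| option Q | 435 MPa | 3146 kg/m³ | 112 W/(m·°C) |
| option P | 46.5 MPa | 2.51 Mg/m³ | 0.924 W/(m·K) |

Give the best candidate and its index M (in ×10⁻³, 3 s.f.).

Screen on constraints: k ≥ 44.0 W/(m·K). Survivors: option S, option Q.
Normalizing units and computing the index:
  option S: σ_y = 317.8 MPa, ρ = 7849 kg/m³
  option Q: σ_y = 435.0 MPa, ρ = 3146 kg/m³
  option Q: M = 18.2×10⁻³
  option S: M = 5.93×10⁻³
The maximum is for option Q.

option Q, M = 18.2×10⁻³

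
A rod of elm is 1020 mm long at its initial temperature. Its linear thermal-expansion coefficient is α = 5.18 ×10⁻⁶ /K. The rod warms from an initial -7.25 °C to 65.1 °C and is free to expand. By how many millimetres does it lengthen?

0.382 mm

ΔT = 65.1 − (-7.25) = 72.35 K.
ΔL = α·L₀·ΔT = 5.18×10⁻⁶ × 1020 mm × 72.35 K = 0.382 mm.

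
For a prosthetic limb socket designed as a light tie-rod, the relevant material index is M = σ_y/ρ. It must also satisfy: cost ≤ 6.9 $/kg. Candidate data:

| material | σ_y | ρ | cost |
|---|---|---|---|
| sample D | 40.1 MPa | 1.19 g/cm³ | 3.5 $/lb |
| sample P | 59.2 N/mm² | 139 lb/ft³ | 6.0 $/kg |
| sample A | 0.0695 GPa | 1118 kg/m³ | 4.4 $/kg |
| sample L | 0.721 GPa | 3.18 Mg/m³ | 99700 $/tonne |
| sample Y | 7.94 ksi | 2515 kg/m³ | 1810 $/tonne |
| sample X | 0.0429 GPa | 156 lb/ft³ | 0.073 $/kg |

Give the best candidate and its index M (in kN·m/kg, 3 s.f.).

Screen on constraints: cost ≤ 6.9 $/kg. Survivors: sample P, sample A, sample Y, sample X.
After converting to SI:
  sample P: σ_y = 59.20 MPa, ρ = 2227 kg/m³
  sample A: σ_y = 69.50 MPa, ρ = 1118 kg/m³
  sample Y: σ_y = 54.74 MPa, ρ = 2515 kg/m³
  sample X: σ_y = 42.90 MPa, ρ = 2499 kg/m³
  sample A: M = 62.2 kN·m/kg
  sample P: M = 26.6 kN·m/kg
  sample Y: M = 21.8 kN·m/kg
  sample X: M = 17.2 kN·m/kg
Highest index: sample A.

sample A, M = 62.2 kN·m/kg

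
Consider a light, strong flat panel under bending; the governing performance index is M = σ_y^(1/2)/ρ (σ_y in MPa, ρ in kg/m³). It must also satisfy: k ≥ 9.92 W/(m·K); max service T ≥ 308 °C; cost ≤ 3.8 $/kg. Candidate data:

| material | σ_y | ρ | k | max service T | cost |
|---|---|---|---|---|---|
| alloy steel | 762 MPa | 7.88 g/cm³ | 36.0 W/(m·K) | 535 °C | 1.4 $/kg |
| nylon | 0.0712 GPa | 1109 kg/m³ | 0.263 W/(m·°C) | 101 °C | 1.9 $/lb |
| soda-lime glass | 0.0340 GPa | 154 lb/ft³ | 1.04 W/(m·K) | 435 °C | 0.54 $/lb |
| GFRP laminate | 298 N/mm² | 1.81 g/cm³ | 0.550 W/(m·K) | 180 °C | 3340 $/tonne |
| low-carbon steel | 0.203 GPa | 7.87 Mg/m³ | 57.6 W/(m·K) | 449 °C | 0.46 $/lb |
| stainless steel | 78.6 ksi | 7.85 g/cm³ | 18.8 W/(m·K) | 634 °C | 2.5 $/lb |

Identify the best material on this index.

alloy steel

Screen on constraints: k ≥ 9.92 W/(m·K); max service T ≥ 308 °C; cost ≤ 3.8 $/kg. Survivors: alloy steel, low-carbon steel.
In SI units:
  alloy steel: σ_y = 762.0 MPa, ρ = 7880 kg/m³
  low-carbon steel: σ_y = 203.0 MPa, ρ = 7870 kg/m³
  alloy steel: M = 3.50×10⁻³
  low-carbon steel: M = 1.81×10⁻³
Alloy steel ranks first.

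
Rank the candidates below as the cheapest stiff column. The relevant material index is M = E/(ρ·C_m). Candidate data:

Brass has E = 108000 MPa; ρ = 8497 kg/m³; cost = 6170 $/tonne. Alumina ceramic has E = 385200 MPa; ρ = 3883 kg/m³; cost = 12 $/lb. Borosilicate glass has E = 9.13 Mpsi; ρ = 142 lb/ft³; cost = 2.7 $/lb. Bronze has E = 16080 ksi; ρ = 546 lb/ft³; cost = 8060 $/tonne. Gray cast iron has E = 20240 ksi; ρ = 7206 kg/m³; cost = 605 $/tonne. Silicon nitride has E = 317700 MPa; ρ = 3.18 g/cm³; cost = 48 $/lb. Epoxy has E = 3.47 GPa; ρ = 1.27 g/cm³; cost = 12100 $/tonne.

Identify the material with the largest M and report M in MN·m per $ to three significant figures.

gray cast iron, M = 32.0 MN·m per $

In SI units:
  brass: E = 108.0 GPa, ρ = 8497 kg/m³, cost = 6.170 $/kg
  alumina ceramic: E = 385.2 GPa, ρ = 3883 kg/m³, cost = 26.46 $/kg
  borosilicate glass: E = 62.95 GPa, ρ = 2275 kg/m³, cost = 5.952 $/kg
  bronze: E = 110.9 GPa, ρ = 8746 kg/m³, cost = 8.060 $/kg
  gray cast iron: E = 139.5 GPa, ρ = 7206 kg/m³, cost = 0.6050 $/kg
  silicon nitride: E = 317.7 GPa, ρ = 3180 kg/m³, cost = 105.8 $/kg
  epoxy: E = 3.470 GPa, ρ = 1270 kg/m³, cost = 12.10 $/kg
  gray cast iron: M = 32.0 MN·m per $
  borosilicate glass: M = 4.65 MN·m per $
  alumina ceramic: M = 3.75 MN·m per $
  brass: M = 2.06 MN·m per $
  bronze: M = 1.57 MN·m per $
  silicon nitride: M = 0.944 MN·m per $
  epoxy: M = 0.226 MN·m per $
The maximum is for gray cast iron.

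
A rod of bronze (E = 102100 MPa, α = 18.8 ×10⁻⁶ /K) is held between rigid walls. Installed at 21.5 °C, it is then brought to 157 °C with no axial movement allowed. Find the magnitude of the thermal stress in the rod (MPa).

E = 102100 MPa = 102.1 GPa.
ΔT = 135.5 K. Constrained thermal stress σ = E·α·ΔT = 102.1×10³ MPa × 18.8×10⁻⁶ × 135.5 = 260 MPa (compressive).

260 MPa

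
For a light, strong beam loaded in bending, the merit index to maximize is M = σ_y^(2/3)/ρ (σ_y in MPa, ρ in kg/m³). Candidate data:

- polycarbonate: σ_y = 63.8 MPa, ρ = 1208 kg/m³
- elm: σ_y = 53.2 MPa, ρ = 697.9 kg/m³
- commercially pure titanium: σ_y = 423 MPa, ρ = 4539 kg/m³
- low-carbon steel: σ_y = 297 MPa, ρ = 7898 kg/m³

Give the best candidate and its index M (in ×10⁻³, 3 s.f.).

elm, M = 20.3×10⁻³

Computing M directly (units already consistent):
  elm: M = 20.3×10⁻³
  polycarbonate: M = 13.2×10⁻³
  commercially pure titanium: M = 12.4×10⁻³
  low-carbon steel: M = 5.64×10⁻³
Elm ranks first.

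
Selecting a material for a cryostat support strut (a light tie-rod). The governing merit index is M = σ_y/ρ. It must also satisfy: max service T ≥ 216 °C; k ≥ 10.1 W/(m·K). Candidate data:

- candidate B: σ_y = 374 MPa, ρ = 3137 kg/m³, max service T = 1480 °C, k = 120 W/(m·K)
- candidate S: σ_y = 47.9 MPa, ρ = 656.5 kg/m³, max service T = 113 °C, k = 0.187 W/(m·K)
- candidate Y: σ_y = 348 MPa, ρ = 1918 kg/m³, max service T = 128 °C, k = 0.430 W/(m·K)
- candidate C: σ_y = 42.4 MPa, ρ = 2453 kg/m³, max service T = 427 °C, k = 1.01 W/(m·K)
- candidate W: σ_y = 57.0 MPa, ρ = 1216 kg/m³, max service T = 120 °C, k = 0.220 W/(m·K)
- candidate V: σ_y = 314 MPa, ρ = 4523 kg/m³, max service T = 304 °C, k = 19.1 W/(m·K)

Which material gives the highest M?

candidate B

Screen on constraints: max service T ≥ 216 °C; k ≥ 10.1 W/(m·K). Survivors: candidate B, candidate V.
Evaluate M for each candidate:
  candidate B: M = 119 kN·m/kg
  candidate V: M = 69.4 kN·m/kg
Candidate B has the largest M.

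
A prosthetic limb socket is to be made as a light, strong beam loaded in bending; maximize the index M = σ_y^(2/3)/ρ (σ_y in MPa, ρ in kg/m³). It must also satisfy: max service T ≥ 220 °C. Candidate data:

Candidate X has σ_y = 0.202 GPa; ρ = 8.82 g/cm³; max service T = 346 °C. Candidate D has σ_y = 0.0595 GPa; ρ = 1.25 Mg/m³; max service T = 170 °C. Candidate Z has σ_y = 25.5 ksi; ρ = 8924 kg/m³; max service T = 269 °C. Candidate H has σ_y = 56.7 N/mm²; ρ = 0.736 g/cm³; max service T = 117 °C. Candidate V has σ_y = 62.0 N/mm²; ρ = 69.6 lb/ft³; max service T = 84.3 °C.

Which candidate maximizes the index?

candidate X

Screen on constraints: max service T ≥ 220 °C. Survivors: candidate X, candidate Z.
In SI units:
  candidate X: σ_y = 202.0 MPa, ρ = 8820 kg/m³
  candidate Z: σ_y = 175.8 MPa, ρ = 8924 kg/m³
  candidate X: M = 3.90×10⁻³
  candidate Z: M = 3.52×10⁻³
The maximum is for candidate X.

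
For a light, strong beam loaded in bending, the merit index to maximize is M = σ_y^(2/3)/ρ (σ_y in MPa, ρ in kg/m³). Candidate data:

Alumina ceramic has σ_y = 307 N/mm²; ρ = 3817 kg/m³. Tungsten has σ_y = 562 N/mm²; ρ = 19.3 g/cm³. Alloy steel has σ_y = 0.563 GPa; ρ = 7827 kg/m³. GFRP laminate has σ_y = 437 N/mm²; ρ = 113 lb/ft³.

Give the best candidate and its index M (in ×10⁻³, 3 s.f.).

Putting every candidate on a common basis:
  alumina ceramic: σ_y = 307.0 MPa, ρ = 3817 kg/m³
  tungsten: σ_y = 562.0 MPa, ρ = 19300 kg/m³
  alloy steel: σ_y = 563.0 MPa, ρ = 7827 kg/m³
  GFRP laminate: σ_y = 437.0 MPa, ρ = 1810 kg/m³
  GFRP laminate: M = 31.8×10⁻³
  alumina ceramic: M = 11.9×10⁻³
  alloy steel: M = 8.71×10⁻³
  tungsten: M = 3.53×10⁻³
GFRP laminate has the largest M.

GFRP laminate, M = 31.8×10⁻³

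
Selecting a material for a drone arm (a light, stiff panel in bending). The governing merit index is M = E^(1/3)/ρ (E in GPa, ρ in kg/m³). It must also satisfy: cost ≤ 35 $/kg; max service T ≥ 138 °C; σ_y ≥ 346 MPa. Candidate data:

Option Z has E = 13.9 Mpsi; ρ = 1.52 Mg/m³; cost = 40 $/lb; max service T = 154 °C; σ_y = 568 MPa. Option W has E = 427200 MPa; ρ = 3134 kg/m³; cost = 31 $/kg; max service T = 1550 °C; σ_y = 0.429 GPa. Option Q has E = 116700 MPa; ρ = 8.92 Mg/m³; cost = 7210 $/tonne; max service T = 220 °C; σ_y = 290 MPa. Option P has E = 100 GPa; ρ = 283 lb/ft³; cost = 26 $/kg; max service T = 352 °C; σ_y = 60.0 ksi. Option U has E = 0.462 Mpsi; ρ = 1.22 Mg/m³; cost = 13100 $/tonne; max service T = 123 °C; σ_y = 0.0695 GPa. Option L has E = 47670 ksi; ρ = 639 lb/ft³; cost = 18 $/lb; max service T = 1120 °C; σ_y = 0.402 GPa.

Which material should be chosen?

Screen on constraints: cost ≤ 35 $/kg; max service T ≥ 138 °C; σ_y ≥ 346 MPa. Survivors: option W, option P.
Putting every candidate on a common basis:
  option W: E = 427.2 GPa, ρ = 3134 kg/m³
  option P: E = 100.0 GPa, ρ = 4533 kg/m³
  option W: M = 2.40×10⁻³
  option P: M = 1.02×10⁻³
Option W ranks first.

option W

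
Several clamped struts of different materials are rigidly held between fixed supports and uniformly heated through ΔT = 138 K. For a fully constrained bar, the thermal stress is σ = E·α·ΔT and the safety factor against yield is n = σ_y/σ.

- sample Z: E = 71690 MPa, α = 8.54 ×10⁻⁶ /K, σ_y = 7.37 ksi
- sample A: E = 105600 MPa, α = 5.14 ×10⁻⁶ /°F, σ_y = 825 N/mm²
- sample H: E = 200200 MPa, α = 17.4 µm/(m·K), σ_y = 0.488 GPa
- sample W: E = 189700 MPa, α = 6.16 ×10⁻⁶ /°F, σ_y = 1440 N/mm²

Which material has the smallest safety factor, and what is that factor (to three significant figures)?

sample Z, n = 0.601

In consistent units (E in GPa, α in ×10⁻⁶/K, σ_y in MPa):
  sample Z: E = 71.69, α = 8.54, σ_y = 50.81 → σ = 84.5 MPa, n = 0.601
  sample A: E = 105.6, α = 9.25, σ_y = 825.0 → σ = 135 MPa, n = 6.12
  sample H: E = 200.2, α = 17.4, σ_y = 488.0 → σ = 481 MPa, n = 1.02
  sample W: E = 189.7, α = 11.1, σ_y = 1440 → σ = 290 MPa, n = 4.96
The minimum is sample Z at n = 0.601.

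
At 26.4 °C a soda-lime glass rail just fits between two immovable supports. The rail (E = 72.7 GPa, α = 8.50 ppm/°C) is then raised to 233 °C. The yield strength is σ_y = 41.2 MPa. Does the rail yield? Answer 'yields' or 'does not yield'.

ΔT = 206.6 K. Constrained thermal stress σ = E·α·ΔT = 72.70×10³ MPa × 8.50×10⁻⁶ × 206.6 = 128 MPa (compressive).
Compare to σ_y = 41.2 MPa: σ ≥ σ_y, so it yields.

yields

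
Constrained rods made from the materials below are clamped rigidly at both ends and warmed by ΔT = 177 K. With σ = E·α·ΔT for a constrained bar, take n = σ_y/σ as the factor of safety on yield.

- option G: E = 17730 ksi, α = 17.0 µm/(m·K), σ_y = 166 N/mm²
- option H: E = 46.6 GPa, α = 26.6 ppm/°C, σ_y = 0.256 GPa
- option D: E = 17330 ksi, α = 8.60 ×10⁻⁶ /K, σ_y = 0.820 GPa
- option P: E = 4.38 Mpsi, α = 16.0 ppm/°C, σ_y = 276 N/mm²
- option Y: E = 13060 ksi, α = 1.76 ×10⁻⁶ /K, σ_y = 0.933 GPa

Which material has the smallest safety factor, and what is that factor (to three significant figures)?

option G, n = 0.451

In consistent units (E in GPa, α in ×10⁻⁶/K, σ_y in MPa):
  option G: E = 122.2, α = 17.0, σ_y = 166.0 → σ = 368 MPa, n = 0.451
  option H: E = 46.60, α = 26.6, σ_y = 256.0 → σ = 219 MPa, n = 1.17
  option D: E = 119.5, α = 8.60, σ_y = 820.0 → σ = 182 MPa, n = 4.51
  option P: E = 30.20, α = 16.0, σ_y = 276.0 → σ = 85.5 MPa, n = 3.23
  option Y: E = 90.05, α = 1.76, σ_y = 933.0 → σ = 28.1 MPa, n = 33.3
Option G has the lowest safety factor, n = 0.451.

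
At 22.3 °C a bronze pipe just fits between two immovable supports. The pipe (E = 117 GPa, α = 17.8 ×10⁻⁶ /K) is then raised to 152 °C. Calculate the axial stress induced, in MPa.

ΔT = 129.7 K. Constrained thermal stress σ = E·α·ΔT = 117.0×10³ MPa × 17.8×10⁻⁶ × 129.7 = 270 MPa (compressive).

270 MPa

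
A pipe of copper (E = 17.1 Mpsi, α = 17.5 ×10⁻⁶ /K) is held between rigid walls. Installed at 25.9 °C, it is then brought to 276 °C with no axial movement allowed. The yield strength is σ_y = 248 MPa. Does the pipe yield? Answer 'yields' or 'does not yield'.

yields

E = 17.1 Mpsi = 117.9 GPa.
ΔT = 250.1 K. Constrained thermal stress σ = E·α·ΔT = 117.9×10³ MPa × 17.5×10⁻⁶ × 250.1 = 516 MPa (compressive).
Compare to σ_y = 248 MPa: σ ≥ σ_y, so it yields.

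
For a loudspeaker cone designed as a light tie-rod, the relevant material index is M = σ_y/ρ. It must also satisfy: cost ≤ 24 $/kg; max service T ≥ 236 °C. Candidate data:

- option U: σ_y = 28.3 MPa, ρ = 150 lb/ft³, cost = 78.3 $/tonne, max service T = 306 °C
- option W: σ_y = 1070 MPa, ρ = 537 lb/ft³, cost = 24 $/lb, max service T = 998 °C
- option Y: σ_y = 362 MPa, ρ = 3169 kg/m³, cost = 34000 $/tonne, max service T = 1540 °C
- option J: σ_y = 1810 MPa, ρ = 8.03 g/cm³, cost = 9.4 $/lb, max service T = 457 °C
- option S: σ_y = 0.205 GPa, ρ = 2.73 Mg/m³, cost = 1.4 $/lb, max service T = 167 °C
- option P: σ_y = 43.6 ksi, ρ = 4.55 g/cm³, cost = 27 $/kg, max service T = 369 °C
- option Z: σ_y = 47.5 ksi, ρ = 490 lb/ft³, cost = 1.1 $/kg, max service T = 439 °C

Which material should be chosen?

option J

Screen on constraints: cost ≤ 24 $/kg; max service T ≥ 236 °C. Survivors: option U, option J, option Z.
Normalizing units and computing the index:
  option U: σ_y = 28.30 MPa, ρ = 2403 kg/m³
  option J: σ_y = 1810 MPa, ρ = 8030 kg/m³
  option Z: σ_y = 327.5 MPa, ρ = 7849 kg/m³
  option J: M = 225 kN·m/kg
  option Z: M = 41.7 kN·m/kg
  option U: M = 11.8 kN·m/kg
The maximum is for option J.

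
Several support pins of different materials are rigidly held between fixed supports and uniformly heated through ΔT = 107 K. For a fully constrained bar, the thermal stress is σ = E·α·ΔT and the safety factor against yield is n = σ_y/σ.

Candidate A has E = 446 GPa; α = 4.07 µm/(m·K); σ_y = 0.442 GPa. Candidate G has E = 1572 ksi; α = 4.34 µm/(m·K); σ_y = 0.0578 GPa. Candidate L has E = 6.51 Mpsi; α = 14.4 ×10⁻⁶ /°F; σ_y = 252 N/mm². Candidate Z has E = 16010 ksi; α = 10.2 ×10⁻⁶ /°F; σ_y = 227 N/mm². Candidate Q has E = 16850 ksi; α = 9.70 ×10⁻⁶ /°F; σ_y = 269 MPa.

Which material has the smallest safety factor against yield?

candidate Z

With everything in SI (GPa, ×10⁻⁶/K, MPa):
  candidate A: E = 446.0, α = 4.07, σ_y = 442.0 → σ = 194 MPa, n = 2.28
  candidate G: E = 10.84, α = 4.34, σ_y = 57.80 → σ = 5.03 MPa, n = 11.5
  candidate L: E = 44.88, α = 25.9, σ_y = 252.0 → σ = 124 MPa, n = 2.02
  candidate Z: E = 110.4, α = 18.4, σ_y = 227.0 → σ = 217 MPa, n = 1.05
  candidate Q: E = 116.2, α = 17.5, σ_y = 269.0 → σ = 217 MPa, n = 1.24
The minimum is candidate Z at n = 1.05.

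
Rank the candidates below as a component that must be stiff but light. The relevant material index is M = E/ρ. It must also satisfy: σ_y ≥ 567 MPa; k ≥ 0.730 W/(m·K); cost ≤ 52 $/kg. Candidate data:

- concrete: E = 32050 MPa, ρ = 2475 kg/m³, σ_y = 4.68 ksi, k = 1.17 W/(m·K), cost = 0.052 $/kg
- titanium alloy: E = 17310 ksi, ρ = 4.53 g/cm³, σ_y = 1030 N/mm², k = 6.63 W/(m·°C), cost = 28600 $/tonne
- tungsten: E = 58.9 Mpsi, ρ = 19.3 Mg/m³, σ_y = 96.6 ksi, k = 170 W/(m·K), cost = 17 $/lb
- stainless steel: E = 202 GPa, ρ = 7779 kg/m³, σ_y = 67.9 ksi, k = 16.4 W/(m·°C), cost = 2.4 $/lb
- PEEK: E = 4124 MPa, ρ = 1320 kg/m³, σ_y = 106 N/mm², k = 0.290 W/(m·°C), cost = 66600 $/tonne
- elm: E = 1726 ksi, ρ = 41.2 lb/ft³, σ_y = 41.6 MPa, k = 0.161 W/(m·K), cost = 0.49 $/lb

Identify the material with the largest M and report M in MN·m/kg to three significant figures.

titanium alloy, M = 26.3 MN·m/kg

Screen on constraints: σ_y ≥ 567 MPa; k ≥ 0.730 W/(m·K); cost ≤ 52 $/kg. Survivors: titanium alloy, tungsten.
Normalizing units and computing the index:
  titanium alloy: E = 119.3 GPa, ρ = 4530 kg/m³
  tungsten: E = 406.1 GPa, ρ = 19300 kg/m³
  titanium alloy: M = 26.3 MN·m/kg
  tungsten: M = 21.0 MN·m/kg
The maximum is for titanium alloy.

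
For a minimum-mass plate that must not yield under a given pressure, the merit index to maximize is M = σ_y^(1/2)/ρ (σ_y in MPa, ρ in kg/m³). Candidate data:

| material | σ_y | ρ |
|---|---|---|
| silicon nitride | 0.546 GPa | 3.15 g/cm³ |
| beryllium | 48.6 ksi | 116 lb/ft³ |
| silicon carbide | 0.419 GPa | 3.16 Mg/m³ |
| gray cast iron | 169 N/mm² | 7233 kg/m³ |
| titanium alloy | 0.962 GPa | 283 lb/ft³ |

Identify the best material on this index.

In SI units:
  silicon nitride: σ_y = 546.0 MPa, ρ = 3150 kg/m³
  beryllium: σ_y = 335.1 MPa, ρ = 1858 kg/m³
  silicon carbide: σ_y = 419.0 MPa, ρ = 3160 kg/m³
  gray cast iron: σ_y = 169.0 MPa, ρ = 7233 kg/m³
  titanium alloy: σ_y = 962.0 MPa, ρ = 4533 kg/m³
  beryllium: M = 9.85×10⁻³
  silicon nitride: M = 7.42×10⁻³
  titanium alloy: M = 6.84×10⁻³
  silicon carbide: M = 6.48×10⁻³
  gray cast iron: M = 1.80×10⁻³
The maximum is for beryllium.

beryllium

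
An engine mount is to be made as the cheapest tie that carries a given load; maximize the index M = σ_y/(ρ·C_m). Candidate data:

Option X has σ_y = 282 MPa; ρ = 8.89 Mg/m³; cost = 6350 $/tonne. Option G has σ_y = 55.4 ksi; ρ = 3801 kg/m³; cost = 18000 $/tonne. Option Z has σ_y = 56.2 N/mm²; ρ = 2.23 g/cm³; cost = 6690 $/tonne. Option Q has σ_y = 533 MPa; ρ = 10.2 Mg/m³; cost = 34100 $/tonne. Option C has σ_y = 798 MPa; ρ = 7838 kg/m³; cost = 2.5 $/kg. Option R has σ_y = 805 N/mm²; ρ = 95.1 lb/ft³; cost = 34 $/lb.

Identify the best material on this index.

option C

Normalizing units and computing the index:
  option X: σ_y = 282.0 MPa, ρ = 8890 kg/m³, cost = 6.350 $/kg
  option G: σ_y = 382.0 MPa, ρ = 3801 kg/m³, cost = 18.00 $/kg
  option Z: σ_y = 56.20 MPa, ρ = 2230 kg/m³, cost = 6.690 $/kg
  option Q: σ_y = 533.0 MPa, ρ = 10200 kg/m³, cost = 34.10 $/kg
  option C: σ_y = 798.0 MPa, ρ = 7838 kg/m³, cost = 2.500 $/kg
  option R: σ_y = 805.0 MPa, ρ = 1523 kg/m³, cost = 74.96 $/kg
  option C: M = 40.7 kN·m per $
  option R: M = 7.05 kN·m per $
  option G: M = 5.58 kN·m per $
  option X: M = 5.00 kN·m per $
  option Z: M = 3.77 kN·m per $
  option Q: M = 1.53 kN·m per $
Highest index: option C.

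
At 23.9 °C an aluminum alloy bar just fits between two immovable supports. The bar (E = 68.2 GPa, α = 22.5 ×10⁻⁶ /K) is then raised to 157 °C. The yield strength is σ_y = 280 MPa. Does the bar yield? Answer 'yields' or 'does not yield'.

ΔT = 133.1 K. Constrained thermal stress σ = E·α·ΔT = 68.20×10³ MPa × 22.5×10⁻⁶ × 133.1 = 204 MPa (compressive).
Compare to σ_y = 280 MPa: σ < σ_y, so it does not yield.

does not yield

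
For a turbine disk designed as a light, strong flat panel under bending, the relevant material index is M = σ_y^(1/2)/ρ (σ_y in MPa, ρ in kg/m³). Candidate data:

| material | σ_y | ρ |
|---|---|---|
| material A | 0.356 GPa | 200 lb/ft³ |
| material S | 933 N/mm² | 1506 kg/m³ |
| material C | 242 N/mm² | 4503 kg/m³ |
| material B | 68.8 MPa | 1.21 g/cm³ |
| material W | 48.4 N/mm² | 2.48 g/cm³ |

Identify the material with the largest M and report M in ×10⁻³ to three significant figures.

Normalizing units and computing the index:
  material A: σ_y = 356.0 MPa, ρ = 3204 kg/m³
  material S: σ_y = 933.0 MPa, ρ = 1506 kg/m³
  material C: σ_y = 242.0 MPa, ρ = 4503 kg/m³
  material B: σ_y = 68.80 MPa, ρ = 1210 kg/m³
  material W: σ_y = 48.40 MPa, ρ = 2480 kg/m³
  material S: M = 20.3×10⁻³
  material B: M = 6.86×10⁻³
  material A: M = 5.89×10⁻³
  material C: M = 3.45×10⁻³
  material W: M = 2.81×10⁻³
Material S has the largest M.

material S, M = 20.3×10⁻³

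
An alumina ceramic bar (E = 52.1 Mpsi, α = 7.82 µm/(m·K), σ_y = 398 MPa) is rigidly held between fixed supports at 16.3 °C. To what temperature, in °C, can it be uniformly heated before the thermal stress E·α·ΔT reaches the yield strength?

E = 52.1 Mpsi = 359.2 GPa.
E·α·ΔT = 398.0 MPa ⇒ ΔT = 398.0 / (359.2×10³ × 7.82×10⁻⁶) = 141.7 K.
T = 16.3 + 141.7 = 158.0 °C.

158 °C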